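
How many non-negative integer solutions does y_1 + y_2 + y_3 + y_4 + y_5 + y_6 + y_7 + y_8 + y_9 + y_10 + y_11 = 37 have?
C(37+11-1, 11-1) = C(47, 10) = 5178066751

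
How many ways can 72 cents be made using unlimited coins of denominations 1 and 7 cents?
Coefficient of x^72 in 1/(1-x^1) · 1/(1-x^7). Use j coins of 7 for j = 0..⌊72/7⌋ = 10, the rest in 1s: 10 + 1 = 11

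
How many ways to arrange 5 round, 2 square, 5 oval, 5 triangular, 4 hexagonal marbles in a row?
21! / (5! × 2! × 5! × 5! × 4!) = 615969113760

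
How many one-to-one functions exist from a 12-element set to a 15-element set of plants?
P(15,12) = 15!/(15-12)! = 217945728000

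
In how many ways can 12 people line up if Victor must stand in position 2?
Fix one position: (12-1)! = 39916800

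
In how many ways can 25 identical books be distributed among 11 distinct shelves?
C(25+11-1, 11-1) = C(35, 10) = 183579396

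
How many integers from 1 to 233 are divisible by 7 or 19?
⌊233/7⌋ + ⌊233/19⌋ - ⌊233/133⌋ = 33 + 12 - 1 = 44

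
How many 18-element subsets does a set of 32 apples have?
C(32,18) = 32!/(18!×14!) = 471435600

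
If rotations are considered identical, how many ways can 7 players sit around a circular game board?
Circular: fix one position, arrange the rest. (7-1)! = 720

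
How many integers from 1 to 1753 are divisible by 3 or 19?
⌊1753/3⌋ + ⌊1753/19⌋ - ⌊1753/57⌋ = 584 + 92 - 30 = 646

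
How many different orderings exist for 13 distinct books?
13! = 6227020800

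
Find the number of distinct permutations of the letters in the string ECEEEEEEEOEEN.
13! / (10! × 1! × 1! × 1!) = 1716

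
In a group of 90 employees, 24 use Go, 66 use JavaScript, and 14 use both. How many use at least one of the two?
|A∪B| = |A| + |B| - |A∩B| = 24 + 66 - 14 = 76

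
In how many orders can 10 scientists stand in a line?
10! = 3628800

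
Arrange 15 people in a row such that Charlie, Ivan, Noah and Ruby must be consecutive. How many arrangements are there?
Treat the 4 as one block: (15-4+1)! × 4! = 479001600 × 24 = 11496038400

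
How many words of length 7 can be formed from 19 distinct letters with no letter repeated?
P(19,7) = 19!/(19-7)! = 253955520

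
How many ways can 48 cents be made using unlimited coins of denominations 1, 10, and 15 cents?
Coefficient of x^48 in 1/(1-x^1) · 1/(1-x^10) · 1/(1-x^15). Case on j = number of 15-cent coins (j = 0..3); remainder r = 48 - 15j is made from {1,10} in ⌊r/10⌋+1 ways. r = 48, 33, 18, 3 → 5 + 4 + 2 + 1 = 12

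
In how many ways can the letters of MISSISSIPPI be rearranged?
11! / (1! × 4! × 4! × 2!) = 34650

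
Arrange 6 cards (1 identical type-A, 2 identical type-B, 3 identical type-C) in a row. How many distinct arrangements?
6! / (1! × 2! × 3!) = 60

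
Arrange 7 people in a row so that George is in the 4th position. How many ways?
Fix one position: (7-1)! = 720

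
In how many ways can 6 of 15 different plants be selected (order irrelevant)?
C(15,6) = 15!/(6!×9!) = 5005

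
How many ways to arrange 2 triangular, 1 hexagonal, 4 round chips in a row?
7! / (2! × 1! × 4!) = 105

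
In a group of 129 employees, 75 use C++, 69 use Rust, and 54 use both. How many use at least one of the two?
|A∪B| = |A| + |B| - |A∩B| = 75 + 69 - 54 = 90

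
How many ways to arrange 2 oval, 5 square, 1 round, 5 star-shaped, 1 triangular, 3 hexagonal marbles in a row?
17! / (2! × 5! × 1! × 5! × 1! × 3!) = 2058376320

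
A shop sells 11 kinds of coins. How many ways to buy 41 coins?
C(41+11-1, 11-1) = C(51, 10) = 12777711870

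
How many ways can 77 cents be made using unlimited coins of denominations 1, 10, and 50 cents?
Coefficient of x^77 in 1/(1-x^1) · 1/(1-x^10) · 1/(1-x^50). Case on j = number of 50-cent coins (j = 0..1); remainder r = 77 - 50j is made from {1,10} in ⌊r/10⌋+1 ways. r = 77, 27 → 8 + 3 = 11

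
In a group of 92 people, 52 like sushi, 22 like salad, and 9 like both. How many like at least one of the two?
|A∪B| = |A| + |B| - |A∩B| = 52 + 22 - 9 = 65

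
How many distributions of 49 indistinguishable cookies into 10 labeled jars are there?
C(49+10-1, 10-1) = C(58, 9) = 10648873950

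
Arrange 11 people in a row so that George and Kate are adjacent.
Treat as block: (11-1)! × 2! = 3628800 × 2 = 7257600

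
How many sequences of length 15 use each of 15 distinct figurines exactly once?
15! = 1307674368000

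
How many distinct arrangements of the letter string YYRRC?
5! / (2! × 2! × 1!) = 30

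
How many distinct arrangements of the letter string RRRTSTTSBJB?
11! / (3! × 1! × 2! × 3! × 2!) = 277200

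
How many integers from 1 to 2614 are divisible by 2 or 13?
⌊2614/2⌋ + ⌊2614/13⌋ - ⌊2614/26⌋ = 1307 + 201 - 100 = 1408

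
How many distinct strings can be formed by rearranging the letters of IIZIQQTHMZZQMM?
14! / (3! × 1! × 3! × 1! × 3! × 3!) = 67267200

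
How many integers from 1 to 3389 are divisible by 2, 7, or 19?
⌊3389/2⌋+⌊3389/7⌋+⌊3389/19⌋ - ⌊3389/14⌋-⌊3389/38⌋-⌊3389/133⌋ + ⌊3389/266⌋ = 1694+484+178 - 242-89-25 + 12 = 2012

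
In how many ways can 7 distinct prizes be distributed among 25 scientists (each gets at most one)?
P(25,7) = 25!/(25-7)! = 2422728000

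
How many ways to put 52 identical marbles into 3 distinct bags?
C(52+3-1, 3-1) = C(54, 2) = 1431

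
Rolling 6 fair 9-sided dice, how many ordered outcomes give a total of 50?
Coefficient of x^50 in (x + x² + ... + x^9)^6. By inclusion-exclusion on dice exceeding 9: Σ_j (-1)^j C(6,j)·C(50-1-9j, 5) = C(6,0)·C(49,5) - C(6,1)·C(40,5) + C(6,2)·C(31,5) - C(6,3)·C(22,5) + C(6,4)·C(13,5) = 1·1906884 - 6·658008 + 15·169911 - 20·26334 + 15·1287 = 126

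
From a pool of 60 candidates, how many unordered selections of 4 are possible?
C(60,4) = 60!/(4!×56!) = 487635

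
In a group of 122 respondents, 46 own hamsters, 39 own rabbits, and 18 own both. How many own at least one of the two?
|A∪B| = |A| + |B| - |A∩B| = 46 + 39 - 18 = 67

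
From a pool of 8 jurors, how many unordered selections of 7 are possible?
C(8,7) = 8!/(7!×1!) = 8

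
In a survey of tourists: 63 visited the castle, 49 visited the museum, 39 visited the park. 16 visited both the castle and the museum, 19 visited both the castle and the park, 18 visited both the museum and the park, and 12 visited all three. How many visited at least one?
|A∪B∪C| = 63+49+39-16-19-18+12 = 110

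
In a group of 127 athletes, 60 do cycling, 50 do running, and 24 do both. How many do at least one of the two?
|A∪B| = |A| + |B| - |A∩B| = 60 + 50 - 24 = 86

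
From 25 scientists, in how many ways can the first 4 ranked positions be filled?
P(25,4) = 25!/(25-4)! = 303600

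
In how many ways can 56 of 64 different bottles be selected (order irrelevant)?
C(64,56) = 64!/(56!×8!) = 4426165368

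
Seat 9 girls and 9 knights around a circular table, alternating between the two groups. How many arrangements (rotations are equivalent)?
Fix one of the girls: (9-1)! ways for the remaining girls, × 9! ways for the knights = 40320 × 362880 = 14631321600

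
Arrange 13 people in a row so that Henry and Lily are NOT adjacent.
Total - adjacent = 13! - (13-1)!×2 = 6227020800 - 958003200 = 5269017600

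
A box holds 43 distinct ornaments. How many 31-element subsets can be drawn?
C(43,31) = 43!/(31!×12!) = 15338678264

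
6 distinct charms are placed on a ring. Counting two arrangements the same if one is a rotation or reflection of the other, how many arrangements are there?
(6-1)!/2 = 120/2 = 60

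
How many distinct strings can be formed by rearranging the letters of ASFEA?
5! / (1! × 1! × 2! × 1!) = 60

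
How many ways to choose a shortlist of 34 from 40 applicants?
C(40,34) = 40!/(34!×6!) = 3838380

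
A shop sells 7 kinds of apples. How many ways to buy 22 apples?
C(22+7-1, 7-1) = C(28, 6) = 376740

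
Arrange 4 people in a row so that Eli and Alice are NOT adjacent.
Total - adjacent = 4! - (4-1)!×2 = 24 - 12 = 12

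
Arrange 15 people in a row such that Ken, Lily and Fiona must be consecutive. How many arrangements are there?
Treat the 3 as one block: (15-3+1)! × 3! = 6227020800 × 6 = 37362124800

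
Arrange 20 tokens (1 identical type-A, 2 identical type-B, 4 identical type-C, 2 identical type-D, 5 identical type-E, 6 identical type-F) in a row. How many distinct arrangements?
20! / (1! × 2! × 4! × 2! × 5! × 6!) = 293318625600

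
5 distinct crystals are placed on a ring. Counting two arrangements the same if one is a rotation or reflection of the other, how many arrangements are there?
(5-1)!/2 = 24/2 = 12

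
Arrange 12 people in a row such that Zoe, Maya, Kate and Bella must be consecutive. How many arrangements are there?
Treat the 4 as one block: (12-4+1)! × 4! = 362880 × 24 = 8709120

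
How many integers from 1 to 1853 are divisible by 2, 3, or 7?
⌊1853/2⌋+⌊1853/3⌋+⌊1853/7⌋ - ⌊1853/6⌋-⌊1853/14⌋-⌊1853/21⌋ + ⌊1853/42⌋ = 926+617+264 - 308-132-88 + 44 = 1323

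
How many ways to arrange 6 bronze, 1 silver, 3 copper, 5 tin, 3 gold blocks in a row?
18! / (6! × 1! × 3! × 5! × 3!) = 2058376320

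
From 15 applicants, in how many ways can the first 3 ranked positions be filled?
P(15,3) = 15!/(15-3)! = 2730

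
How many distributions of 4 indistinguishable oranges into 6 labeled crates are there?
C(4+6-1, 6-1) = C(9, 5) = 126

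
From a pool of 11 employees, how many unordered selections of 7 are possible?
C(11,7) = 11!/(7!×4!) = 330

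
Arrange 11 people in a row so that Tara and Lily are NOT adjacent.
Total - adjacent = 11! - (11-1)!×2 = 39916800 - 7257600 = 32659200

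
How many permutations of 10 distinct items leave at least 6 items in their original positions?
Exactly j fixed points: C(10,j)·!(10-j); sum over j ≥ 6 (derangement numbers via !m = (m-1)·(!(m-1) + !(m-2)): !0..!4 = 1, 0, 1, 2, 9). Σ_{j=6}^{10} C(10,j)·!(10-j) = C(10,6)·!4 + C(10,7)·!3 + C(10,8)·!2 + C(10,9)·!1 + C(10,10)·!0 = 210·9 + 120·2 + 45·1 + 10·0 + 1·1 = 2176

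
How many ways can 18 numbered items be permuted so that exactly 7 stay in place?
Choose the 7 fixed points C(18,7) = 31824, derange the rest: !11 = Σ_{j=0}^{11} (-1)^j·11!/j! = 39916800 - 39916800 + 19958400 - 6652800 + 1663200 - 332640 + 55440 - 7920 + 990 - 110 + 11 - 1 = 14684570. Product = 31824 × 14684570 = 467321755680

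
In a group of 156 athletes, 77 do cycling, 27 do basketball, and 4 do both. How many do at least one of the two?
|A∪B| = |A| + |B| - |A∩B| = 77 + 27 - 4 = 100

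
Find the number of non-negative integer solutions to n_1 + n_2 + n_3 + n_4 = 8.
C(8+4-1, 4-1) = C(11, 3) = 165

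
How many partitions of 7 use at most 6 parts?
By conjugation, equals partitions of 7 into parts ≤ 6. Let r_j(i) = number of partitions of i into parts ≤ j, for i = 0..7. r_1(i) = 1 for all i; r_j(i) = r_{j-1}(i) + r_j(i-j). Rows j = 2..6: ≤2: 1 1 2 2 3 3 4 4; ≤3: 1 1 2 3 4 5 7 8; ≤4: 1 1 2 3 5 6 9 11; ≤5: 1 1 2 3 5 7 10 13; ≤6: 1 1 2 3 5 7 11 14. r_6(7) = 14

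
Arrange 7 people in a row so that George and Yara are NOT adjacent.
Total - adjacent = 7! - (7-1)!×2 = 5040 - 1440 = 3600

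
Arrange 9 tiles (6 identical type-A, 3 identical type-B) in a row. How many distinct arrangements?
9! / (6! × 3!) = 84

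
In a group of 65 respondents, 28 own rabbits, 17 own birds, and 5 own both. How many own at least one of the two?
|A∪B| = |A| + |B| - |A∩B| = 28 + 17 - 5 = 40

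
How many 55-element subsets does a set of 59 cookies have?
C(59,55) = 59!/(55!×4!) = 455126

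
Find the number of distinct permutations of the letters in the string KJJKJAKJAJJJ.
12! / (2! × 3! × 7!) = 7920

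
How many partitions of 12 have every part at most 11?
Let r_j(i) = number of partitions of i into parts ≤ j, for i = 0..12. r_1(i) = 1 for all i; r_j(i) = r_{j-1}(i) + r_j(i-j). Rows j = 2..11: ≤2: 1 1 2 2 3 3 4 4 5 5 6 6 7; ≤3: 1 1 2 3 4 5 7 8 10 12 14 16 19; ≤4: 1 1 2 3 5 6 9 11 15 18 23 27 34; ≤5: 1 1 2 3 5 7 10 13 18 23 30 37 47; ≤6: 1 1 2 3 5 7 11 14 20 26 35 44 58; ≤7: 1 1 2 3 5 7 11 15 21 28 38 49 65; ≤8: 1 1 2 3 5 7 11 15 22 29 40 52 70; ≤9: 1 1 2 3 5 7 11 15 22 30 41 54 73; ≤10: 1 1 2 3 5 7 11 15 22 30 42 55 75; ≤11: 1 1 2 3 5 7 11 15 22 30 42 56 76. r_11(12) = 76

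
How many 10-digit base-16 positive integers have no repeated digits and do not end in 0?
Last digit: 15 nonzero choices. First digit: 14 (nonzero, ≠last). Middle 8: P(14,8) = 121080960. Total = 25427001600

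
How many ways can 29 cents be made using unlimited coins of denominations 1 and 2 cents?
Coefficient of x^29 in 1/(1-x^1) · 1/(1-x^2). Use j coins of 2 for j = 0..⌊29/2⌋ = 14, the rest in 1s: 14 + 1 = 15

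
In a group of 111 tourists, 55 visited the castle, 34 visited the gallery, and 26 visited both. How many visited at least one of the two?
|A∪B| = |A| + |B| - |A∩B| = 55 + 34 - 26 = 63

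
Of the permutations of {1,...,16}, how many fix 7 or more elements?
Exactly j fixed points: C(16,j)·!(16-j); sum over j ≥ 7 (derangement numbers via !m = (m-1)·(!(m-1) + !(m-2)): !0..!9 = 1, 0, 1, 2, 9, 44, 265, 1854, 14833, 133496). Σ_{j=7}^{16} C(16,j)·!(16-j) = C(16,7)·!9 + C(16,8)·!8 + C(16,9)·!7 + C(16,10)·!6 + C(16,11)·!5 + C(16,12)·!4 + C(16,13)·!3 + C(16,14)·!2 + C(16,15)·!1 + C(16,16)·!0 = 11440·133496 + 12870·14833 + 11440·1854 + 8008·265 + 4368·44 + 1820·9 + 560·2 + 120·1 + 16·0 + 1·1 = 1741636643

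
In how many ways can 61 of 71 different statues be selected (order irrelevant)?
C(71,61) = 71!/(61!×10!) = 461738052776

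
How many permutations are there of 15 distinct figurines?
15! = 1307674368000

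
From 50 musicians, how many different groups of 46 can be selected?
C(50,46) = 50!/(46!×4!) = 230300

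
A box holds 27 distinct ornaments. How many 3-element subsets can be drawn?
C(27,3) = 27!/(3!×24!) = 2925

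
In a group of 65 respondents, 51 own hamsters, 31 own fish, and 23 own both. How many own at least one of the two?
|A∪B| = |A| + |B| - |A∩B| = 51 + 31 - 23 = 59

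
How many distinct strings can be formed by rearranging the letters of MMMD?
4! / (3! × 1!) = 4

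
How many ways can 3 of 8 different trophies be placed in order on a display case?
P(8,3) = 8!/(8-3)! = 336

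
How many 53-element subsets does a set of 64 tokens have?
C(64,53) = 64!/(53!×11!) = 743595781824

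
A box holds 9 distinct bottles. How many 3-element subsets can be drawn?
C(9,3) = 9!/(3!×6!) = 84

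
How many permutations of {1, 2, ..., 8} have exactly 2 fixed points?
Choose the 2 fixed points C(8,2) = 28, derange the rest: !6 = Σ_{j=0}^{6} (-1)^j·6!/j! = 720 - 720 + 360 - 120 + 30 - 6 + 1 = 265. Product = 28 × 265 = 7420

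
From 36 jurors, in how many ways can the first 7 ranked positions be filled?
P(36,7) = 36!/(36-7)! = 42072307200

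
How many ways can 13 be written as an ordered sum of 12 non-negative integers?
C(13+12-1, 12-1) = C(24, 11) = 2496144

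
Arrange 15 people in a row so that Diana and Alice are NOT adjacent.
Total - adjacent = 15! - (15-1)!×2 = 1307674368000 - 174356582400 = 1133317785600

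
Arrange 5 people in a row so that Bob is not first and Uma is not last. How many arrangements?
By inclusion-exclusion: 5! - 2×(5-1)! + (5-2)! = 120 - 48 + 6 = 78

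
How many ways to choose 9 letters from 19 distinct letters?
C(19,9) = 19!/(9!×10!) = 92378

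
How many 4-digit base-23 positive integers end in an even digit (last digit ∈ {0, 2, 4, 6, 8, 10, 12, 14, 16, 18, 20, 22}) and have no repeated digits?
Last∈{0,2,4,6,8,10,12,14,16,18,20,22}. Last=0: 9240. Last nonzero: 11×21×P(21,2) = 97020. Total = 106260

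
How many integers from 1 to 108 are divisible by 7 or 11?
⌊108/7⌋ + ⌊108/11⌋ - ⌊108/77⌋ = 15 + 9 - 1 = 23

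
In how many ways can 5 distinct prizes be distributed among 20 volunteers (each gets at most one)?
P(20,5) = 20!/(20-5)! = 1860480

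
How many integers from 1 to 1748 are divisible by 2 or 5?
⌊1748/2⌋ + ⌊1748/5⌋ - ⌊1748/10⌋ = 874 + 349 - 174 = 1049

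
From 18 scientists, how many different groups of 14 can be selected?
C(18,14) = 18!/(14!×4!) = 3060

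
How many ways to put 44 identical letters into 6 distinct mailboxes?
C(44+6-1, 6-1) = C(49, 5) = 1906884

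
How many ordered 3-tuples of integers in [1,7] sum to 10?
Coefficient of x^10 in (x + x² + ... + x^7)^3. By inclusion-exclusion on dice exceeding 7: Σ_j (-1)^j C(3,j)·C(10-1-7j, 2) = C(3,0)·C(9,2) - C(3,1)·C(2,2) = 1·36 - 3·1 = 33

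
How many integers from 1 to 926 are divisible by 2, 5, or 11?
⌊926/2⌋+⌊926/5⌋+⌊926/11⌋ - ⌊926/10⌋-⌊926/22⌋-⌊926/55⌋ + ⌊926/110⌋ = 463+185+84 - 92-42-16 + 8 = 590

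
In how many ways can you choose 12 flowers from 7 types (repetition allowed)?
C(12+7-1, 7-1) = C(18, 6) = 18564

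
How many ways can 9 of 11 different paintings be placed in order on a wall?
P(11,9) = 11!/(11-9)! = 19958400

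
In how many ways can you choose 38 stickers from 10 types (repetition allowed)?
C(38+10-1, 10-1) = C(47, 9) = 1362649145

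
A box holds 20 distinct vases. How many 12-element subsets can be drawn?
C(20,12) = 20!/(12!×8!) = 125970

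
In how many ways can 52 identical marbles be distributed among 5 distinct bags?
C(52+5-1, 5-1) = C(56, 4) = 367290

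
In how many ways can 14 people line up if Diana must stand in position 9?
Fix one position: (14-1)! = 6227020800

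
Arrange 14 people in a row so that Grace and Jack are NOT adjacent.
Total - adjacent = 14! - (14-1)!×2 = 87178291200 - 12454041600 = 74724249600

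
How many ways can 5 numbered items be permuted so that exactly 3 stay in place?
Choose the 3 fixed points C(5,3) = 10, derange the rest: !2 = Σ_{j=0}^{2} (-1)^j·2!/j! = 2 - 2 + 1 = 1. Product = 10 × 1 = 10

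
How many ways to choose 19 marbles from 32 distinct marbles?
C(32,19) = 32!/(19!×13!) = 347373600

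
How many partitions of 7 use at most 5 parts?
By conjugation, equals partitions of 7 into parts ≤ 5. Let r_j(i) = number of partitions of i into parts ≤ j, for i = 0..7. r_1(i) = 1 for all i; r_j(i) = r_{j-1}(i) + r_j(i-j). Rows j = 2..5: ≤2: 1 1 2 2 3 3 4 4; ≤3: 1 1 2 3 4 5 7 8; ≤4: 1 1 2 3 5 6 9 11; ≤5: 1 1 2 3 5 7 10 13. r_5(7) = 13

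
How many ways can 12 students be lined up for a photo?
12! = 479001600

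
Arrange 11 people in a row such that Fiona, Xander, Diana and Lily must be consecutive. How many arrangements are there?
Treat the 4 as one block: (11-4+1)! × 4! = 40320 × 24 = 967680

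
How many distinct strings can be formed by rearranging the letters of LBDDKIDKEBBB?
12! / (1! × 3! × 4! × 1! × 2! × 1!) = 1663200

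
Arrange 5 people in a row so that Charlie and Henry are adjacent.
Treat as block: (5-1)! × 2! = 24 × 2 = 48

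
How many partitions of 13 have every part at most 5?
Let r_j(i) = number of partitions of i into parts ≤ j, for i = 0..13. r_1(i) = 1 for all i; r_j(i) = r_{j-1}(i) + r_j(i-j). Rows j = 2..5: ≤2: 1 1 2 2 3 3 4 4 5 5 6 6 7 7; ≤3: 1 1 2 3 4 5 7 8 10 12 14 16 19 21; ≤4: 1 1 2 3 5 6 9 11 15 18 23 27 34 39; ≤5: 1 1 2 3 5 7 10 13 18 23 30 37 47 57. r_5(13) = 57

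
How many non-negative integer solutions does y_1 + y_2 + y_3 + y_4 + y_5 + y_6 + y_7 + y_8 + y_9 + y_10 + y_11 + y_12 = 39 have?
C(39+12-1, 12-1) = C(50, 11) = 37353738800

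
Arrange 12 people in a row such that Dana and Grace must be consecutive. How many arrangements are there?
Treat the 2 as one block: (12-2+1)! × 2! = 39916800 × 2 = 79833600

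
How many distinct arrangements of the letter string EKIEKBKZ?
8! / (1! × 1! × 1! × 2! × 3!) = 3360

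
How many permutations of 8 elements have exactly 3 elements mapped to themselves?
Choose the 3 fixed points C(8,3) = 56, derange the rest: !5 = Σ_{j=0}^{5} (-1)^j·5!/j! = 120 - 120 + 60 - 20 + 5 - 1 = 44. Product = 56 × 44 = 2464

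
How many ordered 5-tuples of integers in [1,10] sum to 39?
Coefficient of x^39 in (x + x² + ... + x^10)^5. By inclusion-exclusion on dice exceeding 10: Σ_j (-1)^j C(5,j)·C(39-1-10j, 4) = C(5,0)·C(38,4) - C(5,1)·C(28,4) + C(5,2)·C(18,4) - C(5,3)·C(8,4) = 1·73815 - 5·20475 + 10·3060 - 10·70 = 1340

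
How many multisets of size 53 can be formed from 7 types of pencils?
C(53+7-1, 7-1) = C(59, 6) = 45057474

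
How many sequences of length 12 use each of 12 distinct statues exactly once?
12! = 479001600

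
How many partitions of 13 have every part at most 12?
Let r_j(i) = number of partitions of i into parts ≤ j, for i = 0..13. r_1(i) = 1 for all i; r_j(i) = r_{j-1}(i) + r_j(i-j). Rows j = 2..12: ≤2: 1 1 2 2 3 3 4 4 5 5 6 6 7 7; ≤3: 1 1 2 3 4 5 7 8 10 12 14 16 19 21; ≤4: 1 1 2 3 5 6 9 11 15 18 23 27 34 39; ≤5: 1 1 2 3 5 7 10 13 18 23 30 37 47 57; ≤6: 1 1 2 3 5 7 11 14 20 26 35 44 58 71; ≤7: 1 1 2 3 5 7 11 15 21 28 38 49 65 82; ≤8: 1 1 2 3 5 7 11 15 22 29 40 52 70 89; ≤9: 1 1 2 3 5 7 11 15 22 30 41 54 73 94; ≤10: 1 1 2 3 5 7 11 15 22 30 42 55 75 97; ≤11: 1 1 2 3 5 7 11 15 22 30 42 56 76 99; ≤12: 1 1 2 3 5 7 11 15 22 30 42 56 77 100. r_12(13) = 100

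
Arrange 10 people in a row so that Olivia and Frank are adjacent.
Treat as block: (10-1)! × 2! = 362880 × 2 = 725760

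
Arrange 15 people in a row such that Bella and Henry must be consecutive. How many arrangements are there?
Treat the 2 as one block: (15-2+1)! × 2! = 87178291200 × 2 = 174356582400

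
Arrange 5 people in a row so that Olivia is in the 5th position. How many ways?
Fix one position: (5-1)! = 24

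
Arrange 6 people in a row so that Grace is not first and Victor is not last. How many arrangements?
By inclusion-exclusion: 6! - 2×(6-1)! + (6-2)! = 720 - 240 + 24 = 504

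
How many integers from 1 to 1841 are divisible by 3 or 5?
⌊1841/3⌋ + ⌊1841/5⌋ - ⌊1841/15⌋ = 613 + 368 - 122 = 859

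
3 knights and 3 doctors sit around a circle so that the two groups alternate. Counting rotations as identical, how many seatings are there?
Fix one of the knights: (3-1)! ways for the remaining knights, × 3! ways for the doctors = 2 × 6 = 12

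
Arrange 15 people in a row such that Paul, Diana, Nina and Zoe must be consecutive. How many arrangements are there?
Treat the 4 as one block: (15-4+1)! × 4! = 479001600 × 24 = 11496038400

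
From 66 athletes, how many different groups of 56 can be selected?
C(66,56) = 66!/(56!×10!) = 210980549208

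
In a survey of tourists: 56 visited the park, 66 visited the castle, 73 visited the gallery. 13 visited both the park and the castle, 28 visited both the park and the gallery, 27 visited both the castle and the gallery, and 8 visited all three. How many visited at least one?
|A∪B∪C| = 56+66+73-13-28-27+8 = 135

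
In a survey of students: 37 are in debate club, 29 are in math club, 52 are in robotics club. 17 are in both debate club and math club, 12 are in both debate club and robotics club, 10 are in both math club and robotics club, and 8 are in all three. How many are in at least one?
|A∪B∪C| = 37+29+52-17-12-10+8 = 87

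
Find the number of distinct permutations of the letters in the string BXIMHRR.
7! / (1! × 1! × 2! × 1! × 1! × 1!) = 2520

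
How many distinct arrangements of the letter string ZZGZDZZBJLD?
11! / (1! × 2! × 5! × 1! × 1! × 1!) = 166320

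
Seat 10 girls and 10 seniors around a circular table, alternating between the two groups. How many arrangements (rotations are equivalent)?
Fix one of the girls: (10-1)! ways for the remaining girls, × 10! ways for the seniors = 362880 × 3628800 = 1316818944000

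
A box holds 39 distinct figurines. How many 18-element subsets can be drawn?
C(39,18) = 39!/(18!×21!) = 62359143990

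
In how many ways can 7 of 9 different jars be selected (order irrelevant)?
C(9,7) = 9!/(7!×2!) = 36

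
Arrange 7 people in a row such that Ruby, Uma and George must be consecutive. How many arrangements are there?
Treat the 3 as one block: (7-3+1)! × 3! = 120 × 6 = 720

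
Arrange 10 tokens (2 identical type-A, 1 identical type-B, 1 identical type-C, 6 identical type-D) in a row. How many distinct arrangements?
10! / (2! × 1! × 1! × 6!) = 2520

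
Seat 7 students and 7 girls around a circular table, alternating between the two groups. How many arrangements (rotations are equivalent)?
Fix one of the students: (7-1)! ways for the remaining students, × 7! ways for the girls = 720 × 5040 = 3628800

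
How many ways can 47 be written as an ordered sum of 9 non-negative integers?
C(47+9-1, 9-1) = C(55, 8) = 1217566350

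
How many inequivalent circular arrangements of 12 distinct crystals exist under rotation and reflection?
(12-1)!/2 = 39916800/2 = 19958400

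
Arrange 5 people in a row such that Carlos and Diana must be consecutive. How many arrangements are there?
Treat the 2 as one block: (5-2+1)! × 2! = 24 × 2 = 48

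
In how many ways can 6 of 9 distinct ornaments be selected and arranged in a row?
P(9,6) = 9!/(9-6)! = 60480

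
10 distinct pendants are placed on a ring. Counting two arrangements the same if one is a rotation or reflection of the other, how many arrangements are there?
(10-1)!/2 = 362880/2 = 181440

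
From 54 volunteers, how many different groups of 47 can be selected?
C(54,47) = 54!/(47!×7!) = 177100560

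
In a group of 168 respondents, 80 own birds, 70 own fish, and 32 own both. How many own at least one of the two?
|A∪B| = |A| + |B| - |A∩B| = 80 + 70 - 32 = 118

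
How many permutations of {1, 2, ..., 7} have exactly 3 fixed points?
Choose the 3 fixed points C(7,3) = 35, derange the rest: !4 = Σ_{j=0}^{4} (-1)^j·4!/j! = 24 - 24 + 12 - 4 + 1 = 9. Product = 35 × 9 = 315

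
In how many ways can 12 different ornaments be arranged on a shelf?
12! = 479001600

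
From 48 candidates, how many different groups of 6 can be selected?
C(48,6) = 48!/(6!×42!) = 12271512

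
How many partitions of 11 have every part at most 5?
Let r_j(i) = number of partitions of i into parts ≤ j, for i = 0..11. r_1(i) = 1 for all i; r_j(i) = r_{j-1}(i) + r_j(i-j). Rows j = 2..5: ≤2: 1 1 2 2 3 3 4 4 5 5 6 6; ≤3: 1 1 2 3 4 5 7 8 10 12 14 16; ≤4: 1 1 2 3 5 6 9 11 15 18 23 27; ≤5: 1 1 2 3 5 7 10 13 18 23 30 37. r_5(11) = 37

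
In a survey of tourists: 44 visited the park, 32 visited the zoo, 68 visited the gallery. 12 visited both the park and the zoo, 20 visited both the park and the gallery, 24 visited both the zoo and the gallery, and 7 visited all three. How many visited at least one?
|A∪B∪C| = 44+32+68-12-20-24+7 = 95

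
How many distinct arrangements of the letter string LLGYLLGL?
8! / (5! × 1! × 2!) = 168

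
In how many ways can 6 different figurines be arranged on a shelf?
6! = 720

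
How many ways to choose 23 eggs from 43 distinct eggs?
C(43,23) = 43!/(23!×20!) = 960566918220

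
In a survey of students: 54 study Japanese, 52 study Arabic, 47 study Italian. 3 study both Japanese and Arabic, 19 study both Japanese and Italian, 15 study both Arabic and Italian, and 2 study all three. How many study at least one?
|A∪B∪C| = 54+52+47-3-19-15+2 = 118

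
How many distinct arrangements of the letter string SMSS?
4! / (3! × 1!) = 4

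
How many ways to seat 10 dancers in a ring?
Circular: fix one position, arrange the rest. (10-1)! = 362880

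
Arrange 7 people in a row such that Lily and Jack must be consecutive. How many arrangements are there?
Treat the 2 as one block: (7-2+1)! × 2! = 720 × 2 = 1440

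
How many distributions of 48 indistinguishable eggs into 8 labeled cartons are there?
C(48+8-1, 8-1) = C(55, 7) = 202927725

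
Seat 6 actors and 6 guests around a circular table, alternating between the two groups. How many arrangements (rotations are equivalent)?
Fix one of the actors: (6-1)! ways for the remaining actors, × 6! ways for the guests = 120 × 720 = 86400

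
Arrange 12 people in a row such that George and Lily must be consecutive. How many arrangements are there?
Treat the 2 as one block: (12-2+1)! × 2! = 39916800 × 2 = 79833600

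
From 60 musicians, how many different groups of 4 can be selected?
C(60,4) = 60!/(4!×56!) = 487635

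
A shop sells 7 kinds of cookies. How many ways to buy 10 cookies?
C(10+7-1, 7-1) = C(16, 6) = 8008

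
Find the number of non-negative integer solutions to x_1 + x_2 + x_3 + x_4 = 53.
C(53+4-1, 4-1) = C(56, 3) = 27720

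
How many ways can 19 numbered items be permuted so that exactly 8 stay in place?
Choose the 8 fixed points C(19,8) = 75582, derange the rest: !11 = Σ_{j=0}^{11} (-1)^j·11!/j! = 39916800 - 39916800 + 19958400 - 6652800 + 1663200 - 332640 + 55440 - 7920 + 990 - 110 + 11 - 1 = 14684570. Product = 75582 × 14684570 = 1109889169740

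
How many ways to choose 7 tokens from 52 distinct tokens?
C(52,7) = 52!/(7!×45!) = 133784560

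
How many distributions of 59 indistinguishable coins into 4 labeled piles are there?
C(59+4-1, 4-1) = C(62, 3) = 37820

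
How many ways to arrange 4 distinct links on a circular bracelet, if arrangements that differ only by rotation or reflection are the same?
(4-1)!/2 = 6/2 = 3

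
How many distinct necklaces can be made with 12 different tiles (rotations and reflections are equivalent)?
(12-1)!/2 = 39916800/2 = 19958400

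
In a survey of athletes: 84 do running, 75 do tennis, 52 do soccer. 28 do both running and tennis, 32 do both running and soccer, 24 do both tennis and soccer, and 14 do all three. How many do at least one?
|A∪B∪C| = 84+75+52-28-32-24+14 = 141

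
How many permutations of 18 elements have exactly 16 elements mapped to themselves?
Choose the 16 fixed points C(18,16) = 153, derange the rest: !2 = Σ_{j=0}^{2} (-1)^j·2!/j! = 2 - 2 + 1 = 1. Product = 153 × 1 = 153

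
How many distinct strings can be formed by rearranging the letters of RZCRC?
5! / (2! × 2! × 1!) = 30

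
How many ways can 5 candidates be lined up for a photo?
5! = 120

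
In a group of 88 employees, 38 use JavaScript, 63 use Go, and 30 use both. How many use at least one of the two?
|A∪B| = |A| + |B| - |A∩B| = 38 + 63 - 30 = 71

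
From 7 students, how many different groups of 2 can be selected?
C(7,2) = 7!/(2!×5!) = 21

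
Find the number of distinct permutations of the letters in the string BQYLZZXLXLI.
11! / (1! × 2! × 1! × 3! × 1! × 2! × 1!) = 1663200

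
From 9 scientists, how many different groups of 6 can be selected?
C(9,6) = 9!/(6!×3!) = 84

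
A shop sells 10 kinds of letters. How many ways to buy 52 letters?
C(52+10-1, 10-1) = C(61, 9) = 17341763505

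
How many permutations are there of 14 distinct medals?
14! = 87178291200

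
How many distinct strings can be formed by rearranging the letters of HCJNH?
5! / (2! × 1! × 1! × 1!) = 60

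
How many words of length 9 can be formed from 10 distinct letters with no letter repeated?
P(10,9) = 10!/(10-9)! = 3628800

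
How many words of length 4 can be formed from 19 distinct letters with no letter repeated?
P(19,4) = 19!/(19-4)! = 93024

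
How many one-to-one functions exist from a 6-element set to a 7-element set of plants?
P(7,6) = 7!/(7-6)! = 5040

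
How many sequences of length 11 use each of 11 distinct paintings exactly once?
11! = 39916800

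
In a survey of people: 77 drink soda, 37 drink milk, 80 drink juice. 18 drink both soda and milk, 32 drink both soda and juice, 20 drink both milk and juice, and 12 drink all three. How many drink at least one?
|A∪B∪C| = 77+37+80-18-32-20+12 = 136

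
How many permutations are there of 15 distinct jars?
15! = 1307674368000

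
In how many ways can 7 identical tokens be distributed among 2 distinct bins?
C(7+2-1, 2-1) = C(8, 1) = 8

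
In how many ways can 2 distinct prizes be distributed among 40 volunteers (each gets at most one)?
P(40,2) = 40!/(40-2)! = 1560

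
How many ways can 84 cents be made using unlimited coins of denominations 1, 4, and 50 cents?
Coefficient of x^84 in 1/(1-x^1) · 1/(1-x^4) · 1/(1-x^50). Case on j = number of 50-cent coins (j = 0..1); remainder r = 84 - 50j is made from {1,4} in ⌊r/4⌋+1 ways. r = 84, 34 → 22 + 9 = 31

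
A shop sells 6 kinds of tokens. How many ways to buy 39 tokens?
C(39+6-1, 6-1) = C(44, 5) = 1086008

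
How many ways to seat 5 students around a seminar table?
Circular: fix one position, arrange the rest. (5-1)! = 24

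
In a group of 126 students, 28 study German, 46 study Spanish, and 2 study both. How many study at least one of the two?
|A∪B| = |A| + |B| - |A∩B| = 28 + 46 - 2 = 72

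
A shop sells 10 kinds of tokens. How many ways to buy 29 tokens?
C(29+10-1, 10-1) = C(38, 9) = 163011640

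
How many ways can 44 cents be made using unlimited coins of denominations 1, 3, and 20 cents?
Coefficient of x^44 in 1/(1-x^1) · 1/(1-x^3) · 1/(1-x^20). Case on j = number of 20-cent coins (j = 0..2); remainder r = 44 - 20j is made from {1,3} in ⌊r/3⌋+1 ways. r = 44, 24, 4 → 15 + 9 + 2 = 26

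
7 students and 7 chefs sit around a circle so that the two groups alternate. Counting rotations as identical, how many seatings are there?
Fix one of the students: (7-1)! ways for the remaining students, × 7! ways for the chefs = 720 × 5040 = 3628800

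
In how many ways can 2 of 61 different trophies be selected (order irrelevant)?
C(61,2) = 61!/(2!×59!) = 1830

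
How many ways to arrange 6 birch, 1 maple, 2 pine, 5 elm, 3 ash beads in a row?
17! / (6! × 1! × 2! × 5! × 3!) = 343062720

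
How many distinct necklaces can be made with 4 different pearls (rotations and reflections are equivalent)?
(4-1)!/2 = 6/2 = 3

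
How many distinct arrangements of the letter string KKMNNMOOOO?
10! / (2! × 2! × 4! × 2!) = 18900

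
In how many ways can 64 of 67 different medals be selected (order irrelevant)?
C(67,64) = 67!/(64!×3!) = 47905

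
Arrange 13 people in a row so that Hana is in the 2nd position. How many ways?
Fix one position: (13-1)! = 479001600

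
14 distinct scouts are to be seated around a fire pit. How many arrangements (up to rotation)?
Circular: fix one position, arrange the rest. (14-1)! = 6227020800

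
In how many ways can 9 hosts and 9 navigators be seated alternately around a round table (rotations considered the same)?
Fix one of the hosts: (9-1)! ways for the remaining hosts, × 9! ways for the navigators = 40320 × 362880 = 14631321600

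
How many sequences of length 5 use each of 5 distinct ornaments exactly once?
5! = 120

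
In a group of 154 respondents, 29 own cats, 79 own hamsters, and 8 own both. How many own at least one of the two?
|A∪B| = |A| + |B| - |A∩B| = 29 + 79 - 8 = 100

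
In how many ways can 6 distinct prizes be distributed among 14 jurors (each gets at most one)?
P(14,6) = 14!/(14-6)! = 2162160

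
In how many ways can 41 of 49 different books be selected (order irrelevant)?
C(49,41) = 49!/(41!×8!) = 450978066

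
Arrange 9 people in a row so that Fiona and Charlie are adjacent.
Treat as block: (9-1)! × 2! = 40320 × 2 = 80640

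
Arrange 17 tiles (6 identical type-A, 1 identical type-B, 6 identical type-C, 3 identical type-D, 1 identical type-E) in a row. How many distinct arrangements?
17! / (6! × 1! × 6! × 3! × 1!) = 114354240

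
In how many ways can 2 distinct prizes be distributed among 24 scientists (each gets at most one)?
P(24,2) = 24!/(24-2)! = 552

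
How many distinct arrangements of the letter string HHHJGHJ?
7! / (2! × 1! × 4!) = 105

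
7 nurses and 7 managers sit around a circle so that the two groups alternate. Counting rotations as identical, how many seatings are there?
Fix one of the nurses: (7-1)! ways for the remaining nurses, × 7! ways for the managers = 720 × 5040 = 3628800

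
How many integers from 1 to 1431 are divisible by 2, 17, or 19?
⌊1431/2⌋+⌊1431/17⌋+⌊1431/19⌋ - ⌊1431/34⌋-⌊1431/38⌋-⌊1431/323⌋ + ⌊1431/646⌋ = 715+84+75 - 42-37-4 + 2 = 793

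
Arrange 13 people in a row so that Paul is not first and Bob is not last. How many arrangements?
By inclusion-exclusion: 13! - 2×(13-1)! + (13-2)! = 6227020800 - 958003200 + 39916800 = 5308934400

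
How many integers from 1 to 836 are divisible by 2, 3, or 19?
⌊836/2⌋+⌊836/3⌋+⌊836/19⌋ - ⌊836/6⌋-⌊836/38⌋-⌊836/57⌋ + ⌊836/114⌋ = 418+278+44 - 139-22-14 + 7 = 572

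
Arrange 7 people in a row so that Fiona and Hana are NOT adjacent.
Total - adjacent = 7! - (7-1)!×2 = 5040 - 1440 = 3600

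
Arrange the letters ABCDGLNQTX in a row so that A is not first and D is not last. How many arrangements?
By inclusion-exclusion: 10! - 2×(10-1)! + (10-2)! = 3628800 - 725760 + 40320 = 2943360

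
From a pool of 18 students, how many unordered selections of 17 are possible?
C(18,17) = 18!/(17!×1!) = 18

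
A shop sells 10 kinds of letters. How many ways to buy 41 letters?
C(41+10-1, 10-1) = C(50, 9) = 2505433700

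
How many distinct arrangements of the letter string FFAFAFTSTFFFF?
13! / (2! × 1! × 8! × 2!) = 38610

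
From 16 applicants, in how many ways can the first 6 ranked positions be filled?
P(16,6) = 16!/(16-6)! = 5765760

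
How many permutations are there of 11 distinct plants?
11! = 39916800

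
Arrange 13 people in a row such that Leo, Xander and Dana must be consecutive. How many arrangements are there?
Treat the 3 as one block: (13-3+1)! × 3! = 39916800 × 6 = 239500800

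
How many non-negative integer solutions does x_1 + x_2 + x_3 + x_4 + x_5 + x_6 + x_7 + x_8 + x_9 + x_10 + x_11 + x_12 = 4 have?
C(4+12-1, 12-1) = C(15, 11) = 1365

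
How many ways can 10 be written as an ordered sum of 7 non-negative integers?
C(10+7-1, 7-1) = C(16, 6) = 8008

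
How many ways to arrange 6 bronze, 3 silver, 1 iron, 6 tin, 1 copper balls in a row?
17! / (6! × 3! × 1! × 6! × 1!) = 114354240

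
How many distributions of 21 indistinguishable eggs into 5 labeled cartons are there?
C(21+5-1, 5-1) = C(25, 4) = 12650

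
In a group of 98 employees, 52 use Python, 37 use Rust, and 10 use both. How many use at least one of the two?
|A∪B| = |A| + |B| - |A∩B| = 52 + 37 - 10 = 79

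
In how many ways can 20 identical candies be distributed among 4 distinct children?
C(20+4-1, 4-1) = C(23, 3) = 1771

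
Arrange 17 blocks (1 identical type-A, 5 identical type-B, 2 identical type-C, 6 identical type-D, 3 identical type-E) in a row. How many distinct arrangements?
17! / (1! × 5! × 2! × 6! × 3!) = 343062720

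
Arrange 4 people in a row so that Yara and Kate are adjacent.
Treat as block: (4-1)! × 2! = 6 × 2 = 12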